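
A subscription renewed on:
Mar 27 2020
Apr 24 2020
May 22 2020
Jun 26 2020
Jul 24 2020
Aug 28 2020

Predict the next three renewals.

All dates are Fridays, 28, 28, 35, 28, 35 days apart.
Specifically, the 4th Friday of each month.
4th Friday of September 2020: Sep 25 2020.
October 2020 — 4th Friday is Oct 23 2020.
November 2020 — 4th Friday is Nov 27 2020.

Sep 25 2020, Oct 23 2020, Nov 27 2020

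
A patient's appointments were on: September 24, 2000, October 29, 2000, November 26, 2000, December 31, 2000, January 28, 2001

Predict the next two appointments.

February 25, 2001; March 25, 2001

These are Sundays with 35, 28, 35, 28-day gaps.
Each is the final Sunday of its month — October 29, 2000 is past the 28th, so '4th Sunday' doesn't fit.
February 2001 ends with Sunday February 25, 2001.
March 2001 ends with Sunday March 25, 2001.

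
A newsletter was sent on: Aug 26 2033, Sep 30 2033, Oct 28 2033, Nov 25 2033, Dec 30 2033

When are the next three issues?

Every date is a Friday; gaps 35, 28, 28, 35 days.
Each is the last Friday of its month (at least one falls on the 29th or later, ruling out '4th Friday').
January 2034 ends with Friday Jan 27 2034.
February 2034 ends with Friday Feb 24 2034.
March 2034 ends with Friday Mar 31 2034.

Jan 27 2034, Feb 24 2034, Mar 31 2034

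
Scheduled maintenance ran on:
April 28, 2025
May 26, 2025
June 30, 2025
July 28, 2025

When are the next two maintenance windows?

August 25, 2025; September 29, 2025

Every date is a Monday; gaps 28, 35, 28 days.
Each is the last Monday of its month (at least one falls on the 29th or later, ruling out '4th Monday').
August 2025 ends with Monday August 25, 2025.
Last Monday of September 2025: September 29, 2025.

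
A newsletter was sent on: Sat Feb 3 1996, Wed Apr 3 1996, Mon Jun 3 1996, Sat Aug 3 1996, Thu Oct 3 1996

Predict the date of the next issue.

The day-of-month is always 3 (60, 61, 61, 61 days between events).
So this recurs on the 3rd of every 2 months.
December 1996: Tue Dec 3 1996.

Tue Dec 3 1996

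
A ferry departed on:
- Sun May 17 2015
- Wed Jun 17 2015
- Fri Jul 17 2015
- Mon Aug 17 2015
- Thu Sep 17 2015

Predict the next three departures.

Sat Oct 17 2015, Tue Nov 17 2015, Thu Dec 17 2015

Gaps: 31, 30, 31, 31 days — not constant. Every event is on the 17th of the month.
Pattern: the 17th of each month.
Next: October 2015 → Sat Oct 17 2015.
November 2015: Tue Nov 17 2015.
December 2015: Thu Dec 17 2015.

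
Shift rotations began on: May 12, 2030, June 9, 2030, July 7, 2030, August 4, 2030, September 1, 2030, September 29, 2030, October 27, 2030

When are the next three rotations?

The spacing is 28, 28, 28, 28, 28, 28 days — always 28 days.
October 27, 2030 + 28 days = November 24, 2030.
November 24, 2030 + 28 days = December 22, 2030.
December 22, 2030 + 28 days = January 19, 2031.

November 24, 2030; December 22, 2030; January 19, 2031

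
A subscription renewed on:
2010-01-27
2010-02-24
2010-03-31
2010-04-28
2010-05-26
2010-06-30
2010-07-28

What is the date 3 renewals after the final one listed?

These are Wednesdays with 28, 35, 28, 28, 35, 28-day gaps.
Each is the final Wednesday of its month — 2010-03-31 is past the 28th, so '4th Wednesday' doesn't fit.
August 2010 ends with Wednesday 2010-08-25.
September 2010 ends with Wednesday 2010-09-29.
October 2010 ends with Wednesday 2010-10-27.

2010-10-27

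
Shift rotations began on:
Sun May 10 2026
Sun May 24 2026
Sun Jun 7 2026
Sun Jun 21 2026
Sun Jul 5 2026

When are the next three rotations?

Sun Jul 19 2026, Sun Aug 2 2026, Sun Aug 16 2026

Gaps between consecutive events: 14, 14, 14, 14 days — a constant 14-day interval.
Sun Jul 5 2026 + 14 days = Sun Jul 19 2026.
Sun Jul 19 2026 + 14 days = Sun Aug 2 2026.
Sun Aug 2 2026 + 14 days = Sun Aug 16 2026.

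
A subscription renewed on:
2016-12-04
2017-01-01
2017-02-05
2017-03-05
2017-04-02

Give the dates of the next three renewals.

2017-05-07, 2017-06-04, 2017-07-02

All dates are Sundays, 28, 35, 28, 28 days apart.
Specifically, the 1st Sunday of each month.
May 2017 — 1st Sunday is 2017-05-07.
1st Sunday of June 2017: 2017-06-04.
1st Sunday of July 2017: 2017-07-02.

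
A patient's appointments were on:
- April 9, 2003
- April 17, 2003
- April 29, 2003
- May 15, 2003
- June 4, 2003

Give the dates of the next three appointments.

June 28, 2003; July 26, 2003; August 27, 2003

Intervals are 8, 12, 16, 20 days — an arithmetic progression with common difference 4.
Next gap: 24 days. June 4, 2003 + 24 days = June 28, 2003.
Next gap: 28 days. June 28, 2003 + 28 days = July 26, 2003.
Next gap: 32 days. July 26, 2003 + 32 days = August 27, 2003.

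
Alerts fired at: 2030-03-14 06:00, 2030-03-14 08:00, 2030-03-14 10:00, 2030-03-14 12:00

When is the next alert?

2030-03-14 14:00

The interval is a steady 2 hours (2, 2, 2).
2030-03-14 12:00 + 2 h = 2030-03-14 14:00.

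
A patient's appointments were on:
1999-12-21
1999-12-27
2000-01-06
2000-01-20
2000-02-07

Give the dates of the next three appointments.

2000-02-29, 2000-03-26, 2000-04-25

Gaps: 6, 10, 14, 18 days — each gap is 4 larger than the previous one.
Next gap: 22 days. 2000-02-07 + 22 days = 2000-02-29.
Next gap: 26 days. 2000-02-29 + 26 days = 2000-03-26.
Next gap: 30 days. 2000-03-26 + 30 days = 2000-04-25.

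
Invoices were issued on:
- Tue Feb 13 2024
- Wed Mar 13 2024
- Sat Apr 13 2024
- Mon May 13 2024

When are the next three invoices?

Gaps: 29, 31, 30 days — not constant. Every event is on the 13th of the month.
Pattern: the 13th of each month.
Next: June 2024 → Thu Jun 13 2024.
Next: July 2024 → Sat Jul 13 2024.
Next: August 2024 → Tue Aug 13 2024.

Thu Jun 13 2024, Sat Jul 13 2024, Tue Aug 13 2024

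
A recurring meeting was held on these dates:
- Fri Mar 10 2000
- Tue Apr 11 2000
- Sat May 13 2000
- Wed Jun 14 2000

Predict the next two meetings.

Every event comes 32 days after the last (32, 32, 32).
Wed Jun 14 2000 + 32 days = Sun Jul 16 2000.
Sun Jul 16 2000 + 32 days = Thu Aug 17 2000.

Sun Jul 16 2000, Thu Aug 17 2000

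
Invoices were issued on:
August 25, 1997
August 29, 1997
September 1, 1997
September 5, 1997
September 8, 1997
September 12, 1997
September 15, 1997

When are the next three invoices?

The gap pattern 4, 3, 4, 3, 4, 3 repeats every 2 events.
These are the Mondays and Fridays of each week.
The following Friday is September 19, 1997.
Next Monday: September 22, 1997.
Next Friday: September 26, 1997.

September 19, 1997; September 22, 1997; September 26, 1997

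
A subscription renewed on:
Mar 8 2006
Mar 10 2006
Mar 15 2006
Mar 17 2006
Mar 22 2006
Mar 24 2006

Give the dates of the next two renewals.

Gaps: 2, 5, 2, 5, 2 days — not constant, but cyclic with period 2.
The events fall on every Wednesday and Friday.
The following Wednesday is Mar 29 2006.
Next Friday: Mar 31 2006.

Mar 29 2006, Mar 31 2006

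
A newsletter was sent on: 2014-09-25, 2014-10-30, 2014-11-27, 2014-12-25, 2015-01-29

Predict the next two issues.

2015-02-26, 2015-03-26

All Thursdays; the gaps (35, 28, 28, 35) vary with month length.
This is the last Thursday of each month.
Last Thursday of February 2015: 2015-02-26.
March 2015 ends with Thursday 2015-03-26.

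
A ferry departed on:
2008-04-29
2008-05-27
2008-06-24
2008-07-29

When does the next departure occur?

All Tuesdays; the gaps (28, 28, 35) vary with month length.
This is the last Tuesday of each month.
August 2008 ends with Tuesday 2008-08-26.

2008-08-26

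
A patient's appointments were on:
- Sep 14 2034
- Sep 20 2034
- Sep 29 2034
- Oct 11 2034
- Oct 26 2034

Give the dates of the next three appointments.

Nov 13 2034, Dec 4 2034, Dec 28 2034

Gaps: 6, 9, 12, 15 days — each gap is 3 larger than the previous one.
Next gap: 18 days. Oct 26 2034 + 18 days = Nov 13 2034.
Next gap: 21 days. Nov 13 2034 + 21 days = Dec 4 2034.
Next gap: 24 days. Dec 4 2034 + 24 days = Dec 28 2034.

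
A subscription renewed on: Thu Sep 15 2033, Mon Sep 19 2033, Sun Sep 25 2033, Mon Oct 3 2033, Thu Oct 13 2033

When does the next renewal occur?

Intervals are 4, 6, 8, 10 days — an arithmetic progression with common difference 2.
Next gap: 12 days. Thu Oct 13 2033 + 12 days = Tue Oct 25 2033.

Tue Oct 25 2033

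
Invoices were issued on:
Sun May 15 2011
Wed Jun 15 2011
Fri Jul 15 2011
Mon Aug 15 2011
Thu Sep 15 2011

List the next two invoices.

Sat Oct 15 2011, Tue Nov 15 2011

Each date is the 15th; the gaps (31, 30, 31, 31) track the month lengths.
The rule is the 15th of each month.
Next: October 2011 → Sat Oct 15 2011.
Next: November 2011 → Tue Nov 15 2011.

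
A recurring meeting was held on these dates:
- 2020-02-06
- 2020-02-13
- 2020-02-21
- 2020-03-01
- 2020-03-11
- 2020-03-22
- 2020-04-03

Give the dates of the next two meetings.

Gaps: 7, 8, 9, 10, 11, 12 days — each gap is 1 larger than the previous one.
Next gap: 13 days. 2020-04-03 + 13 days = 2020-04-16.
Next gap: 14 days. 2020-04-16 + 14 days = 2020-04-30.

2020-04-16, 2020-04-30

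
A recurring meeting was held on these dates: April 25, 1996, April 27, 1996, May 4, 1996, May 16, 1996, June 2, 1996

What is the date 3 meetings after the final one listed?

Intervals are 2, 7, 12, 17 days — an arithmetic progression with common difference 5.
Next gap: 22 days. June 2, 1996 + 22 days = June 24, 1996.
Next gap: 27 days. June 24, 1996 + 27 days = July 21, 1996.
Next gap: 32 days. July 21, 1996 + 32 days = August 22, 1996.

August 22, 1996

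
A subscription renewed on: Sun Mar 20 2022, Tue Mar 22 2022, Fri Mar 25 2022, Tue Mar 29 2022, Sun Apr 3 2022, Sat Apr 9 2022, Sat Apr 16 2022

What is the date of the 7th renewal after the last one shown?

Sat Jul 2 2022

Gaps: 2, 3, 4, 5, 6, 7 days — each gap is 1 larger than the previous one.
Next gap: 8 days. Sat Apr 16 2022 + 8 days = Sun Apr 24 2022.
Next gap: 9 days. Sun Apr 24 2022 + 9 days = Tue May 3 2022.
Next gap: 10 days. Tue May 3 2022 + 10 days = Fri May 13 2022.
Next gap: 11 days. Fri May 13 2022 + 11 days = Tue May 24 2022.
Next gap: 12 days. Tue May 24 2022 + 12 days = Sun Jun 5 2022.
Next gap: 13 days. Sun Jun 5 2022 + 13 days = Sat Jun 18 2022.
Next gap: 14 days. Sat Jun 18 2022 + 14 days = Sat Jul 2 2022.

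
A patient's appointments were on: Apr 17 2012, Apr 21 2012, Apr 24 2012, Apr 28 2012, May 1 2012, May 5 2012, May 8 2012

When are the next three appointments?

The gap pattern 4, 3, 4, 3, 4, 3 repeats every 2 events.
These are the Tuesdays and Saturdays of each week.
The following Saturday is May 12 2012.
The following Tuesday is May 15 2012.
The following Saturday is May 19 2012.

May 12 2012, May 15 2012, May 19 2012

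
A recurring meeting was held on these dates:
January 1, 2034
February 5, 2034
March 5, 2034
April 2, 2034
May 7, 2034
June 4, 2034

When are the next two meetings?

July 2, 2034; August 6, 2034

Gaps: 35, 28, 28, 35, 28 days — a mix of 28 and 35. Every date is a Sunday.
Each is the 1st Sunday of its month.
July 2034 — 1st Sunday is July 2, 2034.
August 2034 — 1st Sunday is August 6, 2034.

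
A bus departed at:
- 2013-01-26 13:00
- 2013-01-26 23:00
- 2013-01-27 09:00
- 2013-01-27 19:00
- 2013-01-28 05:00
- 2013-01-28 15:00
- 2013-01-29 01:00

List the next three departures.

Gaps: 10, 10, 10, 10, 10, 10 hours — each event is 10 hours after the previous one.
2013-01-29 01:00 + 10 h = 2013-01-29 11:00.
2013-01-29 11:00 + 10 h = 2013-01-29 21:00.
2013-01-29 21:00 + 10 h = 2013-01-30 07:00.

2013-01-29 11:00, 2013-01-29 21:00, 2013-01-30 07:00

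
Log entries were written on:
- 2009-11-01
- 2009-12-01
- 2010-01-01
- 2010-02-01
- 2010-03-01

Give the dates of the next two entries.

2010-04-01, 2010-05-01

Gaps: 30, 31, 31, 28 days — not constant. Every event is on the 1st of the month.
Pattern: the 1st of each month.
Next: April 2010 → 2010-04-01.
May 2010: 2010-05-01.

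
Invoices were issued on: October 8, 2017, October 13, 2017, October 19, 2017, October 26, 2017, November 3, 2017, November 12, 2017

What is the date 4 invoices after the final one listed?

December 28, 2017

Gaps: 5, 6, 7, 8, 9 days — each gap is 1 larger than the previous one.
Next gap: 10 days. November 12, 2017 + 10 days = November 22, 2017.
Next gap: 11 days. November 22, 2017 + 11 days = December 3, 2017.
Next gap: 12 days. December 3, 2017 + 12 days = December 15, 2017.
Next gap: 13 days. December 15, 2017 + 13 days = December 28, 2017.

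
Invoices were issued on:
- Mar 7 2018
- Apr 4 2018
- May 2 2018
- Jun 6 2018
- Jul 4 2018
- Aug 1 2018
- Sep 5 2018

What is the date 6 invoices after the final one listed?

Mar 6 2019

These are Wednesdays at 28- or 35-day spacing (28, 28, 35, 28, 28, 35).
The pattern: 1st Wednesday of the month.
October 2018 — 1st Wednesday is Oct 3 2018.
November 2018 — 1st Wednesday is Nov 7 2018.
1st Wednesday of December 2018: Dec 5 2018.
January 2019 — 1st Wednesday is Jan 2 2019.
February 2019 — 1st Wednesday is Feb 6 2019.
March 2019 — 1st Wednesday is Mar 6 2019.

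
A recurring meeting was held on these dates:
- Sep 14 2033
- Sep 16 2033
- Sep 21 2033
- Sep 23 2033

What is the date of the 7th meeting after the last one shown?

Gaps: 2, 5, 2 days — not constant, but cyclic with period 2.
The events fall on every Wednesday and Friday.
The following Wednesday is Sep 28 2033.
The following Friday is Sep 30 2033.
Next Wednesday: Oct 5 2033.
The following Friday is Oct 7 2033.
Next Wednesday: Oct 12 2033.
Next Friday: Oct 14 2033.
The following Wednesday is Oct 19 2033.

Oct 19 2033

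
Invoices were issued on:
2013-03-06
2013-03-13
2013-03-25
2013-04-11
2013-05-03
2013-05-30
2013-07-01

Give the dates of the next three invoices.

2013-08-07, 2013-09-18, 2013-11-04

Intervals are 7, 12, 17, 22, 27, 32 days — an arithmetic progression with common difference 5.
Next gap: 37 days. 2013-07-01 + 37 days = 2013-08-07.
Next gap: 42 days. 2013-08-07 + 42 days = 2013-09-18.
Next gap: 47 days. 2013-09-18 + 47 days = 2013-11-04.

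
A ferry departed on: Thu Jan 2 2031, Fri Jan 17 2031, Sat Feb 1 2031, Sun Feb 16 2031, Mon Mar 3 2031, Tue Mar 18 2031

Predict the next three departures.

Wed Apr 2 2031, Thu Apr 17 2031, Fri May 2 2031

Gaps between consecutive events: 15, 15, 15, 15, 15 days — a constant 15-day interval.
Tue Mar 18 2031 + 15 days = Wed Apr 2 2031.
Wed Apr 2 2031 + 15 days = Thu Apr 17 2031.
Thu Apr 17 2031 + 15 days = Fri May 2 2031.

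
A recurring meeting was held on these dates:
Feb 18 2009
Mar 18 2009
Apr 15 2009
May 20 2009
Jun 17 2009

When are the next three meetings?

All dates are Wednesdays, 28, 28, 35, 28 days apart.
Specifically, the 3rd Wednesday of each month.
3rd Wednesday of July 2009: Jul 15 2009.
August 2009 — 3rd Wednesday is Aug 19 2009.
3rd Wednesday of September 2009: Sep 16 2009.

Jul 15 2009, Aug 19 2009, Sep 16 2009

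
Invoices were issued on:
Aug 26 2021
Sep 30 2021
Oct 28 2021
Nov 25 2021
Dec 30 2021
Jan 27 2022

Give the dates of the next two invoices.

Feb 24 2022, Mar 31 2022

These are Thursdays with 35, 28, 28, 35, 28-day gaps.
Each is the final Thursday of its month — Sep 30 2021 is past the 28th, so '4th Thursday' doesn't fit.
Last Thursday of February 2022: Feb 24 2022.
Last Thursday of March 2022: Mar 31 2022.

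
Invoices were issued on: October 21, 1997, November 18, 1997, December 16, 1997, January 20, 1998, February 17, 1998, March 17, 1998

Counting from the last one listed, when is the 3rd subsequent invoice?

June 16, 1998

These are Tuesdays at 28- or 35-day spacing (28, 28, 35, 28, 28).
The pattern: 3rd Tuesday of the month.
April 1998 — 3rd Tuesday is April 21, 1998.
3rd Tuesday of May 1998: May 19, 1998.
June 1998 — 3rd Tuesday is June 16, 1998.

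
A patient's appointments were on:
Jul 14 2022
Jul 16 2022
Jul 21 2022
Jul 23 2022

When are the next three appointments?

Jul 28 2022, Jul 30 2022, Aug 4 2022

The gap pattern 2, 5, 2 repeats every 2 events.
These are the Thursdays and Saturdays of each week.
The following Thursday is Jul 28 2022.
The following Saturday is Jul 30 2022.
Next Thursday: Aug 4 2022.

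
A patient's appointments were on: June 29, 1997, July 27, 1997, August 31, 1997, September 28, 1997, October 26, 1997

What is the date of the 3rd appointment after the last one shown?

All Sundays; the gaps (28, 35, 28, 28) vary with month length.
This is the last Sunday of each month.
November 1997 ends with Sunday November 30, 1997.
December 1997 ends with Sunday December 28, 1997.
Last Sunday of January 1998: January 25, 1998.

January 25, 1998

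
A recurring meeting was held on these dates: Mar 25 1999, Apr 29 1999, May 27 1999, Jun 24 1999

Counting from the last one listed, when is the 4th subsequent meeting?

All Thursdays; the gaps (35, 28, 28) vary with month length.
This is the last Thursday of each month.
Last Thursday of July 1999: Jul 29 1999.
Last Thursday of August 1999: Aug 26 1999.
September 1999 ends with Thursday Sep 30 1999.
Last Thursday of October 1999: Oct 28 1999.

Oct 28 1999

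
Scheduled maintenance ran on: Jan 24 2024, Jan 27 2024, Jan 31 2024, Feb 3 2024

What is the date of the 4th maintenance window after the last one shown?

Gaps: 3, 4, 3 days — not constant, but cyclic with period 2.
The events fall on every Wednesday and Saturday.
Next Wednesday: Feb 7 2024.
Next Saturday: Feb 10 2024.
The following Wednesday is Feb 14 2024.
Next Saturday: Feb 17 2024.

Feb 17 2024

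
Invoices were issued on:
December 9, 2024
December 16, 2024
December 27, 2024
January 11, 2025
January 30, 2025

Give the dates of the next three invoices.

The spacing grows by 4 each time: 7, 11, 15, 19 days.
Next gap: 23 days. January 30, 2025 + 23 days = February 22, 2025.
Next gap: 27 days. February 22, 2025 + 27 days = March 21, 2025.
Next gap: 31 days. March 21, 2025 + 31 days = April 21, 2025.

February 22, 2025; March 21, 2025; April 21, 2025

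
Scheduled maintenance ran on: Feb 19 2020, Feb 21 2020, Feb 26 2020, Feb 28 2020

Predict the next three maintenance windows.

Mar 4 2020, Mar 6 2020, Mar 11 2020

Every event lands on a Wednesday or Friday (gaps cycle 2, 5, 2).
So the schedule is: every Wednesday and Friday.
The following Wednesday is Mar 4 2020.
Next Friday: Mar 6 2020.
Next Wednesday: Mar 11 2020.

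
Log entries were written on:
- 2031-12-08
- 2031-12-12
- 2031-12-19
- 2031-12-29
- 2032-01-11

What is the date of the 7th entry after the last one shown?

2032-07-04

Intervals are 4, 7, 10, 13 days — an arithmetic progression with common difference 3.
Next gap: 16 days. 2032-01-11 + 16 days = 2032-01-27.
Next gap: 19 days. 2032-01-27 + 19 days = 2032-02-15.
Next gap: 22 days. 2032-02-15 + 22 days = 2032-03-08.
Next gap: 25 days. 2032-03-08 + 25 days = 2032-04-02.
Next gap: 28 days. 2032-04-02 + 28 days = 2032-04-30.
Next gap: 31 days. 2032-04-30 + 31 days = 2032-05-31.
Next gap: 34 days. 2032-05-31 + 34 days = 2032-07-04.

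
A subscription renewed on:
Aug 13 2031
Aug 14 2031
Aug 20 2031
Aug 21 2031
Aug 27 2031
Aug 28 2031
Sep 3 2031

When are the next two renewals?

Sep 4 2031, Sep 10 2031

Every event lands on a Wednesday or Thursday (gaps cycle 1, 6, 1, 6, 1, 6).
So the schedule is: every Wednesday and Thursday.
Next Thursday: Sep 4 2031.
The following Wednesday is Sep 10 2031.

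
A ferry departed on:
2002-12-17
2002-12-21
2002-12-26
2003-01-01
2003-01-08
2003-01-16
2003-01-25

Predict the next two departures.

2003-02-04, 2003-02-15

The spacing grows by 1 each time: 4, 5, 6, 7, 8, 9 days.
Next gap: 10 days. 2003-01-25 + 10 days = 2003-02-04.
Next gap: 11 days. 2003-02-04 + 11 days = 2003-02-15.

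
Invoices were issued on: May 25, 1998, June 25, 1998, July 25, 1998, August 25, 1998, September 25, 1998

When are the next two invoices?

October 25, 1998; November 25, 1998

The day-of-month is always 25 (31, 30, 31, 31 days between events).
So this recurs on the 25th of each month.
Next: October 1998 → October 25, 1998.
Next: November 1998 → November 25, 1998.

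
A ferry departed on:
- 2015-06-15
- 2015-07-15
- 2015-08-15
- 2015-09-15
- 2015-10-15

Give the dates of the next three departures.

2015-11-15, 2015-12-15, 2016-01-15

Gaps: 30, 31, 31, 30 days — not constant. Every event is on the 15th of the month.
Pattern: the 15th of each month.
November 2015: 2015-11-15.
December 2015: 2015-12-15.
January 2016: 2016-01-15.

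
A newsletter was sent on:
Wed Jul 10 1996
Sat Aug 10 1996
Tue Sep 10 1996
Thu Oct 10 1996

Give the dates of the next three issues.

Sun Nov 10 1996, Tue Dec 10 1996, Fri Jan 10 1997

Gaps: 31, 31, 30 days — not constant. Every event is on the 10th of the month.
Pattern: the 10th of each month.
Next: November 1996 → Sun Nov 10 1996.
Next: December 1996 → Tue Dec 10 1996.
January 1997: Fri Jan 10 1997.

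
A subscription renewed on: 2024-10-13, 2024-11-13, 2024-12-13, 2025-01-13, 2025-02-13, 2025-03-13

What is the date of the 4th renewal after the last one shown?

2025-07-13

Each date is the 13th; the gaps (31, 30, 31, 31, 28) track the month lengths.
The rule is the 13th of each month.
April 2025: 2025-04-13.
Next: May 2025 → 2025-05-13.
Next: June 2025 → 2025-06-13.
July 2025: 2025-07-13.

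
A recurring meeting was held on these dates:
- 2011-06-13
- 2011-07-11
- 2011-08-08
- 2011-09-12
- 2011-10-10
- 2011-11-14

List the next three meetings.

Gaps: 28, 28, 35, 28, 35 days — a mix of 28 and 35. Every date is a Monday.
Each is the 2nd Monday of its month.
December 2011 — 2nd Monday is 2011-12-12.
January 2012 — 2nd Monday is 2012-01-09.
2nd Monday of February 2012: 2012-02-13.

2011-12-12, 2012-01-09, 2012-02-13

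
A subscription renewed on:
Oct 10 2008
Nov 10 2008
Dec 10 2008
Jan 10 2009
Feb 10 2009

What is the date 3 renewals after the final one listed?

May 10 2009

Each date is the 10th; the gaps (31, 30, 31, 31) track the month lengths.
The rule is the 10th of each month.
March 2009: Mar 10 2009.
Next: April 2009 → Apr 10 2009.
May 2009: May 10 2009.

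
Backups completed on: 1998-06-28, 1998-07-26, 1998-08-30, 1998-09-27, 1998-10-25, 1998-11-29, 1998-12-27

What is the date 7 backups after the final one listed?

All Sundays; the gaps (28, 35, 28, 28, 35, 28) vary with month length.
This is the last Sunday of each month.
January 1999 ends with Sunday 1999-01-31.
February 1999 ends with Sunday 1999-02-28.
Last Sunday of March 1999: 1999-03-28.
Last Sunday of April 1999: 1999-04-25.
May 1999 ends with Sunday 1999-05-30.
June 1999 ends with Sunday 1999-06-27.
Last Sunday of July 1999: 1999-07-25.

1999-07-25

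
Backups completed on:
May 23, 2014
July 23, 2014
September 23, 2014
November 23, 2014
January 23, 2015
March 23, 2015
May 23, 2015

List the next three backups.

The day-of-month is always 23 (61, 62, 61, 61, 59, 61 days between events).
So this recurs on the 23rd of every 2 months.
Next: July 2015 → July 23, 2015.
September 2015: September 23, 2015.
November 2015: November 23, 2015.

July 23, 2015; September 23, 2015; November 23, 2015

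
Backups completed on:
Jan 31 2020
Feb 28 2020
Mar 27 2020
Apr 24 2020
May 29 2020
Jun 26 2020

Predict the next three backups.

Jul 31 2020, Aug 28 2020, Sep 25 2020

These are Fridays with 28, 28, 28, 35, 28-day gaps.
Each is the final Friday of its month — Jan 31 2020 is past the 28th, so '4th Friday' doesn't fit.
Last Friday of July 2020: Jul 31 2020.
August 2020 ends with Friday Aug 28 2020.
September 2020 ends with Friday Sep 25 2020.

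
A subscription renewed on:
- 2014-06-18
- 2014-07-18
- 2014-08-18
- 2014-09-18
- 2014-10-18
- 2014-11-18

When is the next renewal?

The day-of-month is always 18 (30, 31, 31, 30, 31 days between events).
So this recurs on the 18th of each month.
Next: December 2014 → 2014-12-18.

2014-12-18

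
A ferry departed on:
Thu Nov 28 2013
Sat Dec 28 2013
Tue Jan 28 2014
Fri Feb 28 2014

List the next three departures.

Each date is the 28th; the gaps (30, 31, 31) track the month lengths.
The rule is the 28th of each month.
March 2014: Fri Mar 28 2014.
April 2014: Mon Apr 28 2014.
Next: May 2014 → Wed May 28 2014.

Fri Mar 28 2014, Mon Apr 28 2014, Wed May 28 2014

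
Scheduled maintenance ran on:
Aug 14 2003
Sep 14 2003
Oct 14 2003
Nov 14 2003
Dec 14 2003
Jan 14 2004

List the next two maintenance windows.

Each date is the 14th; the gaps (31, 30, 31, 30, 31) track the month lengths.
The rule is the 14th of each month.
Next: February 2004 → Feb 14 2004.
Next: March 2004 → Mar 14 2004.

Feb 14 2004, Mar 14 2004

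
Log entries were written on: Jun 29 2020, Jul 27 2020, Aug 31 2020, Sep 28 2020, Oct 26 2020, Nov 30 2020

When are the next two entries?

These are Mondays with 28, 35, 28, 28, 35-day gaps.
Each is the final Monday of its month — Jun 29 2020 is past the 28th, so '4th Monday' doesn't fit.
December 2020 ends with Monday Dec 28 2020.
Last Monday of January 2021: Jan 25 2021.

Dec 28 2020, Jan 25 2021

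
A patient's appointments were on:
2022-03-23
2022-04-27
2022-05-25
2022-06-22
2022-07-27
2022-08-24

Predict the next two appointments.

These are Wednesdays at 28- or 35-day spacing (35, 28, 28, 35, 28).
The pattern: 4th Wednesday of the month.
September 2022 — 4th Wednesday is 2022-09-28.
4th Wednesday of October 2022: 2022-10-26.

2022-09-28, 2022-10-26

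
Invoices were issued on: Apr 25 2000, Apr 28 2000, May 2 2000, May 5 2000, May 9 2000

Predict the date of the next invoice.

Gaps: 3, 4, 3, 4 days — not constant, but cyclic with period 2.
The events fall on every Tuesday and Friday.
Next Friday: May 12 2000.

May 12 2000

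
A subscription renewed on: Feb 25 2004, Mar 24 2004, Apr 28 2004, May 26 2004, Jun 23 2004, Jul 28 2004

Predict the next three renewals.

Gaps: 28, 35, 28, 28, 35 days — a mix of 28 and 35. Every date is a Wednesday.
Each is the 4th Wednesday of its month.
4th Wednesday of August 2004: Aug 25 2004.
September 2004 — 4th Wednesday is Sep 22 2004.
October 2004 — 4th Wednesday is Oct 27 2004.

Aug 25 2004, Sep 22 2004, Oct 27 2004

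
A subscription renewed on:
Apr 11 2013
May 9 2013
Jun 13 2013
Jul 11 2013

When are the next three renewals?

All dates are Thursdays, 28, 35, 28 days apart.
Specifically, the 2nd Thursday of each month.
August 2013 — 2nd Thursday is Aug 8 2013.
2nd Thursday of September 2013: Sep 12 2013.
2nd Thursday of October 2013: Oct 10 2013.

Aug 8 2013, Sep 12 2013, Oct 10 2013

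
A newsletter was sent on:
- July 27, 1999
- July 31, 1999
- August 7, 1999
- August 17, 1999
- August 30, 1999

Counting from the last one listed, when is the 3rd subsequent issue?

October 26, 1999

Intervals are 4, 7, 10, 13 days — an arithmetic progression with common difference 3.
Next gap: 16 days. August 30, 1999 + 16 days = September 15, 1999.
Next gap: 19 days. September 15, 1999 + 19 days = October 4, 1999.
Next gap: 22 days. October 4, 1999 + 22 days = October 26, 1999.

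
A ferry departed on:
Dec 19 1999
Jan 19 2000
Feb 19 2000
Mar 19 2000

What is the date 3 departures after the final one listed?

Jun 19 2000

The day-of-month is always 19 (31, 31, 29 days between events).
So this recurs on the 19th of each month.
April 2000: Apr 19 2000.
May 2000: May 19 2000.
Next: June 2000 → Jun 19 2000.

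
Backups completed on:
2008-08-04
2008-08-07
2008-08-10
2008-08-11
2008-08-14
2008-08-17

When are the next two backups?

The gap pattern 3, 3, 1, 3, 3 repeats every 3 events.
These are the Mondays, Thursdays and Sundays of each week.
Next Monday: 2008-08-18.
Next Thursday: 2008-08-21.

2008-08-18, 2008-08-21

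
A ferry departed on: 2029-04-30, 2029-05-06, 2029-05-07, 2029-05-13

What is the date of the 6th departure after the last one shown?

2029-06-03

The gap pattern 6, 1, 6 repeats every 2 events.
These are the Mondays and Sundays of each week.
Next Monday: 2029-05-14.
Next Sunday: 2029-05-20.
The following Monday is 2029-05-21.
Next Sunday: 2029-05-27.
Next Monday: 2029-05-28.
Next Sunday: 2029-06-03.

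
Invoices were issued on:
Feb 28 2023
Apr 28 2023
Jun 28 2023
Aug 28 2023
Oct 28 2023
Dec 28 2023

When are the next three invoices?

Feb 28 2024, Apr 28 2024, Jun 28 2024

Each date is the 28th; the gaps (59, 61, 61, 61, 61) track the month lengths.
The rule is the 28th of every 2 months.
Next: February 2024 → Feb 28 2024.
April 2024: Apr 28 2024.
Next: June 2024 → Jun 28 2024.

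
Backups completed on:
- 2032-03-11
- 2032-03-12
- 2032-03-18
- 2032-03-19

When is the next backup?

Every event lands on a Thursday or Friday (gaps cycle 1, 6, 1).
So the schedule is: every Thursday and Friday.
Next Thursday: 2032-03-25.

2032-03-25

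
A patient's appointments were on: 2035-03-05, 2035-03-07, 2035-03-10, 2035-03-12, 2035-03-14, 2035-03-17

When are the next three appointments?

2035-03-19, 2035-03-21, 2035-03-24

The gap pattern 2, 3, 2, 2, 3 repeats every 3 events.
These are the Mondays, Wednesdays and Saturdays of each week.
The following Monday is 2035-03-19.
The following Wednesday is 2035-03-21.
Next Saturday: 2035-03-24.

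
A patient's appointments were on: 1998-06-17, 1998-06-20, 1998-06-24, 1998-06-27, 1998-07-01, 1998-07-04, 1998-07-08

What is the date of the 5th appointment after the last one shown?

1998-07-25

Every event lands on a Wednesday or Saturday (gaps cycle 3, 4, 3, 4, 3, 4).
So the schedule is: every Wednesday and Saturday.
The following Saturday is 1998-07-11.
The following Wednesday is 1998-07-15.
Next Saturday: 1998-07-18.
Next Wednesday: 1998-07-22.
Next Saturday: 1998-07-25.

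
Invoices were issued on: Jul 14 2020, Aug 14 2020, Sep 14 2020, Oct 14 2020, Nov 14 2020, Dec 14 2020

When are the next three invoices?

Each date is the 14th; the gaps (31, 31, 30, 31, 30) track the month lengths.
The rule is the 14th of each month.
January 2021: Jan 14 2021.
Next: February 2021 → Feb 14 2021.
March 2021: Mar 14 2021.

Jan 14 2021, Feb 14 2021, Mar 14 2021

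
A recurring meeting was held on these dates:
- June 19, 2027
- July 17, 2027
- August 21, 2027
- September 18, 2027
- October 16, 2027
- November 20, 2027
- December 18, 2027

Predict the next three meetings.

Gaps: 28, 35, 28, 28, 35, 28 days — a mix of 28 and 35. Every date is a Saturday.
Each is the 3rd Saturday of its month.
January 2028 — 3rd Saturday is January 15, 2028.
3rd Saturday of February 2028: February 19, 2028.
3rd Saturday of March 2028: March 18, 2028.

January 15, 2028; February 19, 2028; March 18, 2028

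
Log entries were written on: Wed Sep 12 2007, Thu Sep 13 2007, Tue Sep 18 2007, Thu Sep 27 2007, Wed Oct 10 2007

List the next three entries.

The spacing grows by 4 each time: 1, 5, 9, 13 days.
Next gap: 17 days. Wed Oct 10 2007 + 17 days = Sat Oct 27 2007.
Next gap: 21 days. Sat Oct 27 2007 + 21 days = Sat Nov 17 2007.
Next gap: 25 days. Sat Nov 17 2007 + 25 days = Wed Dec 12 2007.

Sat Oct 27 2007, Sat Nov 17 2007, Wed Dec 12 2007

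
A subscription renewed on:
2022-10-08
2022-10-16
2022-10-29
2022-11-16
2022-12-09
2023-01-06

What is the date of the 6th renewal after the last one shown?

2023-10-06

Intervals are 8, 13, 18, 23, 28 days — an arithmetic progression with common difference 5.
Next gap: 33 days. 2023-01-06 + 33 days = 2023-02-08.
Next gap: 38 days. 2023-02-08 + 38 days = 2023-03-18.
Next gap: 43 days. 2023-03-18 + 43 days = 2023-04-30.
Next gap: 48 days. 2023-04-30 + 48 days = 2023-06-17.
Next gap: 53 days. 2023-06-17 + 53 days = 2023-08-09.
Next gap: 58 days. 2023-08-09 + 58 days = 2023-10-06.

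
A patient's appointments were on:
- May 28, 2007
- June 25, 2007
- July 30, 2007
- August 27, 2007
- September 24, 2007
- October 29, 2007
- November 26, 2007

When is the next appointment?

Every date is a Monday; gaps 28, 35, 28, 28, 35, 28 days.
Each is the last Monday of its month (at least one falls on the 29th or later, ruling out '4th Monday').
December 2007 ends with Monday December 31, 2007.

December 31, 2007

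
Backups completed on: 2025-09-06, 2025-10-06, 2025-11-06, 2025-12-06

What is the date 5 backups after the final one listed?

Gaps: 30, 31, 30 days — not constant. Every event is on the 6th of the month.
Pattern: the 6th of each month.
Next: January 2026 → 2026-01-06.
February 2026: 2026-02-06.
March 2026: 2026-03-06.
Next: April 2026 → 2026-04-06.
Next: May 2026 → 2026-05-06.

2026-05-06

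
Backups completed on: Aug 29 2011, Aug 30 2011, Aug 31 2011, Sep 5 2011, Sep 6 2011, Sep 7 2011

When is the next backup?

The gap pattern 1, 1, 5, 1, 1 repeats every 3 events.
These are the Mondays, Tuesdays and Wednesdays of each week.
Next Monday: Sep 12 2011.

Sep 12 2011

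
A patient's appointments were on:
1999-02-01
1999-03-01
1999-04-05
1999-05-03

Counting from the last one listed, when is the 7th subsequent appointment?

1999-12-06

All dates are Mondays, 28, 35, 28 days apart.
Specifically, the 1st Monday of each month.
1st Monday of June 1999: 1999-06-07.
1st Monday of July 1999: 1999-07-05.
August 1999 — 1st Monday is 1999-08-02.
1st Monday of September 1999: 1999-09-06.
1st Monday of October 1999: 1999-10-04.
1st Monday of November 1999: 1999-11-01.
December 1999 — 1st Monday is 1999-12-06.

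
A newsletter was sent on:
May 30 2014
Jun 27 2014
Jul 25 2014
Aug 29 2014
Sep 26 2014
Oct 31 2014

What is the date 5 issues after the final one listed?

Mar 27 2015

All Fridays; the gaps (28, 28, 35, 28, 35) vary with month length.
This is the last Friday of each month.
Last Friday of November 2014: Nov 28 2014.
December 2014 ends with Friday Dec 26 2014.
January 2015 ends with Friday Jan 30 2015.
February 2015 ends with Friday Feb 27 2015.
March 2015 ends with Friday Mar 27 2015.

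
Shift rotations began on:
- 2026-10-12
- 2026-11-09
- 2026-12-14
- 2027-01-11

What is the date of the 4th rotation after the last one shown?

2027-05-10

These are Mondays at 28- or 35-day spacing (28, 35, 28).
The pattern: 2nd Monday of the month.
2nd Monday of February 2027: 2027-02-08.
2nd Monday of March 2027: 2027-03-08.
April 2027 — 2nd Monday is 2027-04-12.
May 2027 — 2nd Monday is 2027-05-10.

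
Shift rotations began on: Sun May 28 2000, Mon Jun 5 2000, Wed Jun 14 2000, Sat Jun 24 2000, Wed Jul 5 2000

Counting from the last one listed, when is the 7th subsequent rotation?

The spacing grows by 1 each time: 8, 9, 10, 11 days.
Next gap: 12 days. Wed Jul 5 2000 + 12 days = Mon Jul 17 2000.
Next gap: 13 days. Mon Jul 17 2000 + 13 days = Sun Jul 30 2000.
Next gap: 14 days. Sun Jul 30 2000 + 14 days = Sun Aug 13 2000.
Next gap: 15 days. Sun Aug 13 2000 + 15 days = Mon Aug 28 2000.
Next gap: 16 days. Mon Aug 28 2000 + 16 days = Wed Sep 13 2000.
Next gap: 17 days. Wed Sep 13 2000 + 17 days = Sat Sep 30 2000.
Next gap: 18 days. Sat Sep 30 2000 + 18 days = Wed Oct 18 2000.

Wed Oct 18 2000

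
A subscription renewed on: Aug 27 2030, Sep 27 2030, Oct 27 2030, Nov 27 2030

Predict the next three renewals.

Dec 27 2030, Jan 27 2031, Feb 27 2031

The day-of-month is always 27 (31, 30, 31 days between events).
So this recurs on the 27th of each month.
Next: December 2030 → Dec 27 2030.
Next: January 2031 → Jan 27 2031.
February 2031: Feb 27 2031.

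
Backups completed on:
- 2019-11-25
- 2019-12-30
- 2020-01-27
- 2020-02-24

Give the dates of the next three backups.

These are Mondays with 35, 28, 28-day gaps.
Each is the final Monday of its month — 2019-12-30 is past the 28th, so '4th Monday' doesn't fit.
March 2020 ends with Monday 2020-03-30.
Last Monday of April 2020: 2020-04-27.
Last Monday of May 2020: 2020-05-25.

2020-03-30, 2020-04-27, 2020-05-25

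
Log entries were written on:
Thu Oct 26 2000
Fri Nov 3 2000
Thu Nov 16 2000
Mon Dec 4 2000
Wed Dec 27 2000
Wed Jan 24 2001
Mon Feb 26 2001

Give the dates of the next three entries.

Gaps: 8, 13, 18, 23, 28, 33 days — each gap is 5 larger than the previous one.
Next gap: 38 days. Mon Feb 26 2001 + 38 days = Thu Apr 5 2001.
Next gap: 43 days. Thu Apr 5 2001 + 43 days = Fri May 18 2001.
Next gap: 48 days. Fri May 18 2001 + 48 days = Thu Jul 5 2001.

Thu Apr 5 2001, Fri May 18 2001, Thu Jul 5 2001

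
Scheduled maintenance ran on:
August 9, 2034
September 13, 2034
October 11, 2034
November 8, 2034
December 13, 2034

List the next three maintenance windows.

These are Wednesdays at 28- or 35-day spacing (35, 28, 28, 35).
The pattern: 2nd Wednesday of the month.
January 2035 — 2nd Wednesday is January 10, 2035.
2nd Wednesday of February 2035: February 14, 2035.
2nd Wednesday of March 2035: March 14, 2035.

January 10, 2035; February 14, 2035; March 14, 2035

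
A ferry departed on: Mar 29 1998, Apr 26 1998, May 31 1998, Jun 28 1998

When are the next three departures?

Jul 26 1998, Aug 30 1998, Sep 27 1998

All Sundays; the gaps (28, 35, 28) vary with month length.
This is the last Sunday of each month.
Last Sunday of July 1998: Jul 26 1998.
Last Sunday of August 1998: Aug 30 1998.
September 1998 ends with Sunday Sep 27 1998.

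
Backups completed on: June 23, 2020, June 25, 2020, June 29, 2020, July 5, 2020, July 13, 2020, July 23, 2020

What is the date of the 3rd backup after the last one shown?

September 3, 2020

Intervals are 2, 4, 6, 8, 10 days — an arithmetic progression with common difference 2.
Next gap: 12 days. July 23, 2020 + 12 days = August 4, 2020.
Next gap: 14 days. August 4, 2020 + 14 days = August 18, 2020.
Next gap: 16 days. August 18, 2020 + 16 days = September 3, 2020.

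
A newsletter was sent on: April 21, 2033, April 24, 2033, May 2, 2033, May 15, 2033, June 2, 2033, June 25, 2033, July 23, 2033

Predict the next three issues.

August 25, 2033; October 2, 2033; November 14, 2033

Intervals are 3, 8, 13, 18, 23, 28 days — an arithmetic progression with common difference 5.
Next gap: 33 days. July 23, 2033 + 33 days = August 25, 2033.
Next gap: 38 days. August 25, 2033 + 38 days = October 2, 2033.
Next gap: 43 days. October 2, 2033 + 43 days = November 14, 2033.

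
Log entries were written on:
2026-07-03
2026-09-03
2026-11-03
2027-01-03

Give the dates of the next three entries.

2027-03-03, 2027-05-03, 2027-07-03

The day-of-month is always 3 (62, 61, 61 days between events).
So this recurs on the 3rd of every 2 months.
March 2027: 2027-03-03.
Next: May 2027 → 2027-05-03.
Next: July 2027 → 2027-07-03.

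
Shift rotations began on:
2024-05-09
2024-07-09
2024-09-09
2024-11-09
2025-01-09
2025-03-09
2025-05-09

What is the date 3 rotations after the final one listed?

2025-11-09

Gaps: 61, 62, 61, 61, 59, 61 days — not constant. Every event is on the 9th of the month.
Pattern: the 9th of every 2 months.
Next: July 2025 → 2025-07-09.
September 2025: 2025-09-09.
November 2025: 2025-11-09.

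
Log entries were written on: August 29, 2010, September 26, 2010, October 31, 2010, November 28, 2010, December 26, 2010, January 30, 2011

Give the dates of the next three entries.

February 27, 2011; March 27, 2011; April 24, 2011

Every date is a Sunday; gaps 28, 35, 28, 28, 35 days.
Each is the last Sunday of its month (at least one falls on the 29th or later, ruling out '4th Sunday').
February 2011 ends with Sunday February 27, 2011.
Last Sunday of March 2011: March 27, 2011.
Last Sunday of April 2011: April 24, 2011.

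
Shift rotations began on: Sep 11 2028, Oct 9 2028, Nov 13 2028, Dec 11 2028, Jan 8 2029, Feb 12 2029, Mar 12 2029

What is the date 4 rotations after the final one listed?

Gaps: 28, 35, 28, 28, 35, 28 days — a mix of 28 and 35. Every date is a Monday.
Each is the 2nd Monday of its month.
2nd Monday of April 2029: Apr 9 2029.
2nd Monday of May 2029: May 14 2029.
June 2029 — 2nd Monday is Jun 11 2029.
2nd Monday of July 2029: Jul 9 2029.

Jul 9 2029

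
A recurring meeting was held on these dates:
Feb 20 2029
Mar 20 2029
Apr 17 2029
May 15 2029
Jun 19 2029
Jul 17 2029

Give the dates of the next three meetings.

Aug 21 2029, Sep 18 2029, Oct 16 2029

Gaps: 28, 28, 28, 35, 28 days — a mix of 28 and 35. Every date is a Tuesday.
Each is the 3rd Tuesday of its month.
3rd Tuesday of August 2029: Aug 21 2029.
3rd Tuesday of September 2029: Sep 18 2029.
October 2029 — 3rd Tuesday is Oct 16 2029.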